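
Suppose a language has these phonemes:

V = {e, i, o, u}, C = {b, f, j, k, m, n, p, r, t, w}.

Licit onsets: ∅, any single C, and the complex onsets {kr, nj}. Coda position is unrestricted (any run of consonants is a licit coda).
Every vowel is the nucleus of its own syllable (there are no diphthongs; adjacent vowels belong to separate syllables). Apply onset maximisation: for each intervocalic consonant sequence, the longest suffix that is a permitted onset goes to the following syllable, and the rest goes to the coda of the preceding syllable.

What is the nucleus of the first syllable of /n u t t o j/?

The vowels are u, o — 2 nuclei, so 2 syllables.
The first nucleus (vowel 1 from the left) is /u/.

u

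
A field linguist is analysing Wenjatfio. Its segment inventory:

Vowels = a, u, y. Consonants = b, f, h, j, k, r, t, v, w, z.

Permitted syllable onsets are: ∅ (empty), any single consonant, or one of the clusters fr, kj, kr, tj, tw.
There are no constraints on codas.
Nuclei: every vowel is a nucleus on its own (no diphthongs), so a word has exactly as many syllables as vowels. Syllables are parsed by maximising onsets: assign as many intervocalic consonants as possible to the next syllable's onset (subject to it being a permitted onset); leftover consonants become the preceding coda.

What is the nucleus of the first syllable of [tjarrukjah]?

The vowels are a, u, a — 3 nuclei, so 3 syllables.
The first nucleus (vowel 1 from the left) is /a/.

a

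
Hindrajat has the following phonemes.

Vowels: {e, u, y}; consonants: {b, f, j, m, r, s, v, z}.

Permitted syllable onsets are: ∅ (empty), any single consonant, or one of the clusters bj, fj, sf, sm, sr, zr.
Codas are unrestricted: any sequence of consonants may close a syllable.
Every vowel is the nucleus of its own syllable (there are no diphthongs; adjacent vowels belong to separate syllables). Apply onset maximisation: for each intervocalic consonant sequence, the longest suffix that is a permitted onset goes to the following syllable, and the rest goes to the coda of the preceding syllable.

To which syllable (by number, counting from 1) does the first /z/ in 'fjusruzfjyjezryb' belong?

2

The vowels are u, u, y, e, y — 5 nuclei, so 5 syllables.
Between /u/ (V1) and /u/ (V2): /sr/ — entire cluster is a permitted onset → onset /sr/, coda ∅.
Between /u/ (V2) and /y/ (V3): /zfj/ — longest licit onset from the right is /fj/, leaving /z/ as coda.
Between /y/ (V3) and /e/ (V4): /j/ is a single consonant, so it becomes the next onset.
Between /e/ (V4) and /y/ (V5): /zr/ — entire cluster is a permitted onset → onset /zr/, coda ∅.
So the parse is fju.sruz.fjy.je.zryb.
The first /z/ is in the coda of syllable 2 (/sruz/).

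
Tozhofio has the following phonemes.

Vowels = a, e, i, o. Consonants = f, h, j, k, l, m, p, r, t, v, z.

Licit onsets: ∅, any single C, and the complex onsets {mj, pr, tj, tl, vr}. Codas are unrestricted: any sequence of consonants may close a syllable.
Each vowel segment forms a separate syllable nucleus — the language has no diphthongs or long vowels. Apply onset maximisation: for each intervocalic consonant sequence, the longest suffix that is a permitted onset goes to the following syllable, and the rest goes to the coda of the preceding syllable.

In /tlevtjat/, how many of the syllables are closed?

Vowels present: e, a; each is a nucleus, giving 2 syllables.
Between /e/ (V1) and /a/ (V2): /vtj/; trying suffixes from longest down, /tj/ is the first permitted one, so coda /v/ | onset /tj/.
Result: tlev.tjat.
Classifying each syllable: /tlev/ (closed), /tjat/ (closed).
Closed syllables: 2.

2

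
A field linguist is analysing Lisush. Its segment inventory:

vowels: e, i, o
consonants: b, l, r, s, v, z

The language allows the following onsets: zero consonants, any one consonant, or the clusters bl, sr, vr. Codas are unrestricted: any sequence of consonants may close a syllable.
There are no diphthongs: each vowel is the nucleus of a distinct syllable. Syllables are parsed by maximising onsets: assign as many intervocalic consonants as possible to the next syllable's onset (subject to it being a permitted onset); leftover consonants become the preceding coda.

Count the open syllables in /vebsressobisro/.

The vowels are e, e, o, i, o — 5 nuclei, so 5 syllables.
σ1/σ2 boundary: /bsr/; trying suffixes from longest down, /sr/ is the first permitted one, so coda /b/ | onset /sr/.
σ2/σ3 boundary: cluster /ss/ — the longest permitted-onset suffix is /s/; onset = /s/, preceding coda = /s/.
σ3/σ4 boundary: /b/ → onset of the next syllable (single consonants are always licit onsets).
σ4/σ5 boundary: cluster /sr/ — /sr/ is itself a permitted onset, so the whole cluster goes right; preceding coda = ∅.
So the parse is veb.sres.so.bi.sro.
Classifying each syllable: /veb/ (closed), /sres/ (closed), /so/ (open), /bi/ (open), /sro/ (open).
Open syllables: 3.

3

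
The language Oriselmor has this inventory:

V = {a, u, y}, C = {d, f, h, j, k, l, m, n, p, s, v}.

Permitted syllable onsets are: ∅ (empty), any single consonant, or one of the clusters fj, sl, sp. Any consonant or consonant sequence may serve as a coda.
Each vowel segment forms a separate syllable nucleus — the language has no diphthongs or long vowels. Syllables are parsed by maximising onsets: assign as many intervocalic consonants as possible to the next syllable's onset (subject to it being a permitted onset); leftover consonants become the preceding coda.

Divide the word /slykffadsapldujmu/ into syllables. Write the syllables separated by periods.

The vowels are y, a, a, u, u — 5 nuclei, so 5 syllables.
σ1/σ2 boundary: /kff/ splits as /kf/ + /f/ (/f/ is the longest suffix that is a licit onset).
σ2/σ3 boundary: cluster /ds/ — the longest permitted-onset suffix is /s/; onset = /s/, preceding coda = /d/.
σ3/σ4 boundary: /pld/; trying suffixes from longest down, /d/ is the first permitted one, so coda /pl/ | onset /d/.
σ4/σ5 boundary: cluster /jm/ — the longest permitted-onset suffix is /m/; onset = /m/, preceding coda = /j/.

slykf.fad.sapl.duj.mu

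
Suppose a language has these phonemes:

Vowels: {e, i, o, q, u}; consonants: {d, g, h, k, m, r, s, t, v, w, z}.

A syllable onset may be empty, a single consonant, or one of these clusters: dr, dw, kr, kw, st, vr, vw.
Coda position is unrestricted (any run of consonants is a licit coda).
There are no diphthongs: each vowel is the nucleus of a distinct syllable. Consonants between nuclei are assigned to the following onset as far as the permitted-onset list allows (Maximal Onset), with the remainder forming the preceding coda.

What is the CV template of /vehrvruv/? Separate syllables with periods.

CVCC.CCVC

Vowels present: e, u; each is a nucleus, giving 2 syllables.
/e…u/ gap (V1→V2): /hrvr/ — longest licit onset from the right is /vr/, leaving /hr/ as coda.
Putting it together: vehr.vruv.
Mapping each syllable to C/V: /vehr/ → CVCC, /vruv/ → CCVC.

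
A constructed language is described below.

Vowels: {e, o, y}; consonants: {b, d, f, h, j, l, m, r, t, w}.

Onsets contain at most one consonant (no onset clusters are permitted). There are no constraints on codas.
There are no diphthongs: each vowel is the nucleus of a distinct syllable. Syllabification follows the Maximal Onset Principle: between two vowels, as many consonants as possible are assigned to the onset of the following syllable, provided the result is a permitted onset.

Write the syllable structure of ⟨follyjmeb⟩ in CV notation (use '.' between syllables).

CVC.CVC.CVC

Vowels present: o, y, e; each is a nucleus, giving 3 syllables.
/o…y/ gap (V1→V2): /ll/ — longest licit onset from the right is /l/, leaving /l/ as coda.
/y…e/ gap (V2→V3): /jm/ splits as /j/ + /m/ (/m/ is the longest suffix that is a licit onset).
Result: fol.lyj.meb.
Mapping each syllable to C/V: /fol/ → CVC, /lyj/ → CVC, /meb/ → CVC.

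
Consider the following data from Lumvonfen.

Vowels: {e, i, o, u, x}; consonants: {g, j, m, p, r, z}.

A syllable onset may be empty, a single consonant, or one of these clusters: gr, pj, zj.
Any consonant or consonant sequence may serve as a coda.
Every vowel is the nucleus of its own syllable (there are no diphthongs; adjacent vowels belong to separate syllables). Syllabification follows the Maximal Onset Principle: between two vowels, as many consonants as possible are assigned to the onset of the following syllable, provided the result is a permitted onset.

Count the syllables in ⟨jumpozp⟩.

The vowels are u, o — 2 nuclei, so 2 syllables.

2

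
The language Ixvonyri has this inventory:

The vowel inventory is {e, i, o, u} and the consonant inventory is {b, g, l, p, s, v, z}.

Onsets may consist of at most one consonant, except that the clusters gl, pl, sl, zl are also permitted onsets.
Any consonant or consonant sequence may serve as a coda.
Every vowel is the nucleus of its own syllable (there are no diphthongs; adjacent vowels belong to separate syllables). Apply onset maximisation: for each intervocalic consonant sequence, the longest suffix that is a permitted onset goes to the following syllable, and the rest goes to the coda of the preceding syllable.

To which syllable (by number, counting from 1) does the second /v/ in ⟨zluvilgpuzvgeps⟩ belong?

3

Vowels present: u, i, u, e; each is a nucleus, giving 4 syllables.
σ1/σ2 boundary: /v/ is a single consonant, so it becomes the next onset.
σ2/σ3 boundary: /lgp/ — longest licit onset from the right is /p/, leaving /lg/ as coda.
σ3/σ4 boundary: /zvg/ — longest licit onset from the right is /g/, leaving /zv/ as coda.
Putting it together: zlu.vilg.puzv.geps.
The second /v/ is in the coda of syllable 3 (/puzv/).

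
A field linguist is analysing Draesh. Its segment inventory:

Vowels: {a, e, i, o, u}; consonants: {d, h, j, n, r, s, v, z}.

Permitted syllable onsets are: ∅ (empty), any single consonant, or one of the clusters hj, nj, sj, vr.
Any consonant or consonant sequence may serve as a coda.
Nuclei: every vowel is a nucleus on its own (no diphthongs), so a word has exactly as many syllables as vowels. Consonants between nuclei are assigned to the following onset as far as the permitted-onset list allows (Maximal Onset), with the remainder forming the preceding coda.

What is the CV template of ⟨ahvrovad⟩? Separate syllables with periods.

Nuclei (vowels): a, o, a → 3 syllables.
V1 /a/ – V2 /o/: cluster /hvr/ — the longest permitted-onset suffix is /vr/; onset = /vr/, preceding coda = /h/.
V2 /o/ – V3 /a/: /v/ → onset of the next syllable (single consonants are always licit onsets).
Result: ah.vro.vad.
Mapping each syllable to C/V: /ah/ → VC, /vro/ → CCV, /vad/ → CVC.

VC.CCV.CVC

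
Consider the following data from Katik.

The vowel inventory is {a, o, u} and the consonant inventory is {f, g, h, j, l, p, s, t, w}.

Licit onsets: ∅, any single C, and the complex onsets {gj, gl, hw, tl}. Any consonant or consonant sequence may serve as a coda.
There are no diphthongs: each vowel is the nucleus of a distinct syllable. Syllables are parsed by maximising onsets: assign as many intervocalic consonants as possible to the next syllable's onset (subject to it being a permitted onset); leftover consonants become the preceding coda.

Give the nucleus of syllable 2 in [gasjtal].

a

Nuclei (vowels): a, a → 2 syllables.
The second nucleus (vowel 2 from the left) is /a/.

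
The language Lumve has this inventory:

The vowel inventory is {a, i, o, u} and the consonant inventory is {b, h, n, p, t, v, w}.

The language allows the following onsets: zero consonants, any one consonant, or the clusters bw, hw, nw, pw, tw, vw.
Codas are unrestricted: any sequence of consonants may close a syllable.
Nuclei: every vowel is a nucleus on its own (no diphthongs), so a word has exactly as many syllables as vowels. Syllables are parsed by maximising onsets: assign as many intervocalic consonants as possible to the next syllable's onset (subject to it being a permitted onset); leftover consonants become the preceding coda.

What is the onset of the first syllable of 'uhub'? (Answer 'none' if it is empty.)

Nuclei (vowels): u, u → 2 syllables.
/u…u/ gap (V1→V2): /h/ is a single consonant, so it becomes the next onset.
So the parse is u.hub.
Syllable 1 is /u/: onset ∅, nucleus /u/, coda ∅.

none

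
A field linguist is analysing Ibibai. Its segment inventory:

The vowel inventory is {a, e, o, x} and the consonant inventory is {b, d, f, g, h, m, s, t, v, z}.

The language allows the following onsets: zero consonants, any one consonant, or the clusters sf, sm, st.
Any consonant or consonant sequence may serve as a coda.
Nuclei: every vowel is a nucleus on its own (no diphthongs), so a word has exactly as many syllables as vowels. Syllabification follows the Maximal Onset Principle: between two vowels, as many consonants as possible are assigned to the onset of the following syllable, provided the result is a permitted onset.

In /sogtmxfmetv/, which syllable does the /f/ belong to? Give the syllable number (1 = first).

2

Nuclei (vowels): o, x, e → 3 syllables.
σ1/σ2 boundary: cluster /gtm/ — the longest permitted-onset suffix is /m/; onset = /m/, preceding coda = /gt/.
σ2/σ3 boundary: /fm/; trying suffixes from longest down, /m/ is the first permitted one, so coda /f/ | onset /m/.
Syllabification: sogt.mxf.metv.
The /f/ is in the coda of syllable 2 (/mxf/).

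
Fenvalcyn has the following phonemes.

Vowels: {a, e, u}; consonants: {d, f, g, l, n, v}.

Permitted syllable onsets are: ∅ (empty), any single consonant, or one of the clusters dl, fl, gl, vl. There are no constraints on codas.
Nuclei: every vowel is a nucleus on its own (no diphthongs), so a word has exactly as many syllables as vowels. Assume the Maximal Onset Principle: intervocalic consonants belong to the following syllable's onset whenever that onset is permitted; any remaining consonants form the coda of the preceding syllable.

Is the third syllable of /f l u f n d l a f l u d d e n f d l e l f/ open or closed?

Nuclei (vowels): u, a, u, e, e → 5 syllables.
σ1/σ2 boundary: /fndl/ splits as /fn/ + /dl/ (/dl/ is the longest suffix that is a licit onset).
σ2/σ3 boundary: /fl/ is a licit onset in full, so it all attaches to the next syllable.
σ3/σ4 boundary: /dd/; trying suffixes from longest down, /d/ is the first permitted one, so coda /d/ | onset /d/.
σ4/σ5 boundary: cluster /nfdl/ — the longest permitted-onset suffix is /dl/; onset = /dl/, preceding coda = /nf/.
So the parse is flufn.dla.flud.denf.dlelf.
Syllable 3 is /flud/ with coda /d/, so it is closed.

closed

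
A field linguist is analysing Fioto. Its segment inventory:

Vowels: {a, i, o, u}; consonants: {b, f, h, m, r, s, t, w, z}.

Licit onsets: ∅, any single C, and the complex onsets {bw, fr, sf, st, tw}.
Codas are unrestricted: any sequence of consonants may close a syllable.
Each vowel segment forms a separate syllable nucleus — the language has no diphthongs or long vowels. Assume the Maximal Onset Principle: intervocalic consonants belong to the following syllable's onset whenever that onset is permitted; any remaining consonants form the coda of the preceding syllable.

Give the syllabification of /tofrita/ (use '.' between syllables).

Vowels present: o, i, a; each is a nucleus, giving 3 syllables.
σ1/σ2 boundary: cluster /fr/ — /fr/ is itself a permitted onset, so the whole cluster goes right; preceding coda = ∅.
σ2/σ3 boundary: /t/ is a single consonant, so it becomes the next onset.

to.fri.ta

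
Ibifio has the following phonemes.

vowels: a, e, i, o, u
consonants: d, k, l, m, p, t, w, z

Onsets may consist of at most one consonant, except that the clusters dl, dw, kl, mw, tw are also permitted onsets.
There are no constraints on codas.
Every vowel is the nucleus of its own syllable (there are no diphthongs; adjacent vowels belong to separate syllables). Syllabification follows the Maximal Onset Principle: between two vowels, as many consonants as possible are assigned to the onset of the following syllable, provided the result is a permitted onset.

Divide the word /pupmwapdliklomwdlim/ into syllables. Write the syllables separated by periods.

pup.mwap.dli.klomw.dlim

Vowels present: u, a, i, o, i; each is a nucleus, giving 5 syllables.
σ1/σ2 boundary: cluster /pmw/ — the longest permitted-onset suffix is /mw/; onset = /mw/, preceding coda = /p/.
σ2/σ3 boundary: cluster /pdl/ — the longest permitted-onset suffix is /dl/; onset = /dl/, preceding coda = /p/.
σ3/σ4 boundary: /kl/ — entire cluster is a permitted onset → onset /kl/, coda ∅.
σ4/σ5 boundary: /mwdl/; trying suffixes from longest down, /dl/ is the first permitted one, so coda /mw/ | onset /dl/.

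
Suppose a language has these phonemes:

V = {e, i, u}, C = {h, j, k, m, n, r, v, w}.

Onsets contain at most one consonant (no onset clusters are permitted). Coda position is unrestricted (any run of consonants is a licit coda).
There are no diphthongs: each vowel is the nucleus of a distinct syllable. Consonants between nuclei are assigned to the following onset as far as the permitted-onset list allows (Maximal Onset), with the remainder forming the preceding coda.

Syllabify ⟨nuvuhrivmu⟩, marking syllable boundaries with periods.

Vowels present: u, u, i, u; each is a nucleus, giving 4 syllables.
σ1/σ2 boundary: /v/ → onset of the next syllable (single consonants are always licit onsets).
σ2/σ3 boundary: /hr/; trying suffixes from longest down, /r/ is the first permitted one, so coda /h/ | onset /r/.
σ3/σ4 boundary: /vm/ splits as /v/ + /m/ (/m/ is the longest suffix that is a licit onset).

nu.vuh.riv.mu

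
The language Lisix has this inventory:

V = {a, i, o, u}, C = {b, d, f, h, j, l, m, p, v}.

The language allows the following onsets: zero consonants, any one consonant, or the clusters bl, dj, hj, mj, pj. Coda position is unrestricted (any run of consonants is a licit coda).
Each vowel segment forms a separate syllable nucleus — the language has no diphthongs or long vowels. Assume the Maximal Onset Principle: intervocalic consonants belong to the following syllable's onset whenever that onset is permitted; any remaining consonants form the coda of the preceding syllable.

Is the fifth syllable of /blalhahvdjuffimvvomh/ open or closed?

closed

The vowels are a, a, u, i, o — 5 nuclei, so 5 syllables.
V1 /a/ – V2 /a/: /lh/; trying suffixes from longest down, /h/ is the first permitted one, so coda /l/ | onset /h/.
V2 /a/ – V3 /u/: /hvdj/ splits as /hv/ + /dj/ (/dj/ is the longest suffix that is a licit onset).
V3 /u/ – V4 /i/: /ff/ — longest licit onset from the right is /f/, leaving /f/ as coda.
V4 /i/ – V5 /o/: /mvv/ — longest licit onset from the right is /v/, leaving /mv/ as coda.
So the parse is blal.hahv.djuf.fimv.vomh.
Syllable 5 is /vomh/ with coda /mh/, so it is closed.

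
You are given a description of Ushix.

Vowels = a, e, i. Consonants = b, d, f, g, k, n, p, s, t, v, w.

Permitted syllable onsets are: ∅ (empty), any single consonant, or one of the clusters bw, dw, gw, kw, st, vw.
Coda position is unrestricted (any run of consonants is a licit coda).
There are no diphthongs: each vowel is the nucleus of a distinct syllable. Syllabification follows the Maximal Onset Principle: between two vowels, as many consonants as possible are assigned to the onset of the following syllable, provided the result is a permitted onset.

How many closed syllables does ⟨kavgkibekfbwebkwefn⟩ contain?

Nuclei (vowels): a, i, e, e, e → 5 syllables.
V1 /a/ – V2 /i/: /vgk/; trying suffixes from longest down, /k/ is the first permitted one, so coda /vg/ | onset /k/.
V2 /i/ – V3 /e/: /b/ → onset of the next syllable (single consonants are always licit onsets).
V3 /e/ – V4 /e/: cluster /kfbw/ — the longest permitted-onset suffix is /bw/; onset = /bw/, preceding coda = /kf/.
V4 /e/ – V5 /e/: /bkw/ splits as /b/ + /kw/ (/kw/ is the longest suffix that is a licit onset).
Result: kavg.ki.bekf.bweb.kwefn.
Classifying each syllable: /kavg/ (closed), /ki/ (open), /bekf/ (closed), /bweb/ (closed), /kwefn/ (closed).
Closed syllables: 4.

4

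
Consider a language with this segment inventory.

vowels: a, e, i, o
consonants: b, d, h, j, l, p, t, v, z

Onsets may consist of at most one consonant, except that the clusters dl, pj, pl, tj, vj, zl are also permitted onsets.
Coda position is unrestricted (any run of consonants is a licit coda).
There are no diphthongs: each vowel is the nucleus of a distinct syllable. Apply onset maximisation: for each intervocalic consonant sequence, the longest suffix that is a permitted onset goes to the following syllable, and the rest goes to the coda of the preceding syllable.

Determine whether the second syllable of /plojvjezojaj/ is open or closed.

The vowels are o, e, o, a — 4 nuclei, so 4 syllables.
Between /o/ (V1) and /e/ (V2): /jvj/ splits as /j/ + /vj/ (/vj/ is the longest suffix that is a licit onset).
Between /e/ (V2) and /o/ (V3): just /z/ — single C goes to the following onset.
Between /o/ (V3) and /a/ (V4): just /j/ — single C goes to the following onset.
Result: ploj.vje.zo.jaj.
Syllable 2 is /vje/; it ends in its nucleus with no coda, so it is open.

open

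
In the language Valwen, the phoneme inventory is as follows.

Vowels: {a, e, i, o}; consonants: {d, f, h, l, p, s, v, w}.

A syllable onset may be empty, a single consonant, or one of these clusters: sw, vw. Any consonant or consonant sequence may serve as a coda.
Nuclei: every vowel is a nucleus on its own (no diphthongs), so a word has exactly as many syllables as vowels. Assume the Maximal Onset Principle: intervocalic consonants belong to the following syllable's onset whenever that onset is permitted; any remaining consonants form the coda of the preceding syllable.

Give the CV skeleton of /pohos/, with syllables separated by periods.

Vowels present: o, o; each is a nucleus, giving 2 syllables.
σ1/σ2 boundary: /h/ is a single consonant, so it becomes the next onset.
So the parse is po.hos.
Mapping each syllable to C/V: /po/ → CV, /hos/ → CVC.

CV.CVC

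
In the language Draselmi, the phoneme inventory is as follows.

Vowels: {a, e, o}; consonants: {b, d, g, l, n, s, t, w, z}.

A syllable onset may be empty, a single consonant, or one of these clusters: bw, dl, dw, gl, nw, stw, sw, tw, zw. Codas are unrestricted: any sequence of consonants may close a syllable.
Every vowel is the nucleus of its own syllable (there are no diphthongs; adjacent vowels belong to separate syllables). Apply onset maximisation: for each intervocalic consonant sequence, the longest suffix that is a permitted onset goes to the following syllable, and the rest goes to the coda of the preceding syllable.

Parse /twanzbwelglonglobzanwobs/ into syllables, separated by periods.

twanz.bwel.glon.glob.za.nwobs

Vowels present: a, e, o, o, a, o; each is a nucleus, giving 6 syllables.
V1 /a/ – V2 /e/: /nzbw/; trying suffixes from longest down, /bw/ is the first permitted one, so coda /nz/ | onset /bw/.
V2 /e/ – V3 /o/: /lgl/ splits as /l/ + /gl/ (/gl/ is the longest suffix that is a licit onset).
V3 /o/ – V4 /o/: cluster /ngl/ — the longest permitted-onset suffix is /gl/; onset = /gl/, preceding coda = /n/.
V4 /o/ – V5 /a/: cluster /bz/ — the longest permitted-onset suffix is /z/; onset = /z/, preceding coda = /b/.
V5 /a/ – V6 /o/: cluster /nw/ — /nw/ is itself a permitted onset, so the whole cluster goes right; preceding coda = ∅.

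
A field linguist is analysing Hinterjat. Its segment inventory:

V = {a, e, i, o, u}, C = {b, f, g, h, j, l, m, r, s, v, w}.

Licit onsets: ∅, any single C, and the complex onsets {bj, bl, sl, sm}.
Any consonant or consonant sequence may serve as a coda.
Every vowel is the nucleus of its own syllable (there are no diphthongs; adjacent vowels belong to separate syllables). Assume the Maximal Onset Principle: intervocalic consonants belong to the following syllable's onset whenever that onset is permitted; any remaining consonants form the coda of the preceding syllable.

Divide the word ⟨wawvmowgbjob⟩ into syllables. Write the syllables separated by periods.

wawv.mowg.bjob

Nuclei (vowels): a, o, o → 3 syllables.
σ1/σ2 boundary: /wvm/; trying suffixes from longest down, /m/ is the first permitted one, so coda /wv/ | onset /m/.
σ2/σ3 boundary: cluster /wgbj/ — the longest permitted-onset suffix is /bj/; onset = /bj/, preceding coda = /wg/.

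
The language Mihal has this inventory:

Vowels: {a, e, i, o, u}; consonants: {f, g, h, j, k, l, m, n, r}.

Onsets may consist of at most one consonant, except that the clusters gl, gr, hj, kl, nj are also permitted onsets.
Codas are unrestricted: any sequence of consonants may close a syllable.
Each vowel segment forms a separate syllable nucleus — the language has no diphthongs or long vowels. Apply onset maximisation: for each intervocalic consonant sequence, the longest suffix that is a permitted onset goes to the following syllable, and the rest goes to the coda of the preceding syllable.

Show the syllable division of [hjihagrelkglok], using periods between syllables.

Vowels present: i, a, e, o; each is a nucleus, giving 4 syllables.
σ1/σ2 boundary: /h/ is a single consonant, so it becomes the next onset.
σ2/σ3 boundary: cluster /gr/ — /gr/ is itself a permitted onset, so the whole cluster goes right; preceding coda = ∅.
σ3/σ4 boundary: /lkgl/ splits as /lk/ + /gl/ (/gl/ is the longest suffix that is a licit onset).

hji.ha.grelk.glok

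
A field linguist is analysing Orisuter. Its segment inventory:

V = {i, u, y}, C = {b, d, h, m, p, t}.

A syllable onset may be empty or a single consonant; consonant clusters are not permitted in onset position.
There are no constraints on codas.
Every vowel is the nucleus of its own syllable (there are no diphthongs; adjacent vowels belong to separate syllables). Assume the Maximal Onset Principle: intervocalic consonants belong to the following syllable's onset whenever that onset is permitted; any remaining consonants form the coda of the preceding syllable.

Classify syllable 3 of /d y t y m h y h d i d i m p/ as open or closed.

Nuclei (vowels): y, y, y, i, i → 5 syllables.
/y…y/ gap (V1→V2): just /t/ — single C goes to the following onset.
/y…y/ gap (V2→V3): /mh/ splits as /m/ + /h/ (/h/ is the longest suffix that is a licit onset).
/y…i/ gap (V3→V4): /hd/; trying suffixes from longest down, /d/ is the first permitted one, so coda /h/ | onset /d/.
/i…i/ gap (V4→V5): /d/ is a single consonant, so it becomes the next onset.
Putting it together: dy.tym.hyh.di.dimp.
Syllable 3 is /hyh/ with coda /h/, so it is closed.

closed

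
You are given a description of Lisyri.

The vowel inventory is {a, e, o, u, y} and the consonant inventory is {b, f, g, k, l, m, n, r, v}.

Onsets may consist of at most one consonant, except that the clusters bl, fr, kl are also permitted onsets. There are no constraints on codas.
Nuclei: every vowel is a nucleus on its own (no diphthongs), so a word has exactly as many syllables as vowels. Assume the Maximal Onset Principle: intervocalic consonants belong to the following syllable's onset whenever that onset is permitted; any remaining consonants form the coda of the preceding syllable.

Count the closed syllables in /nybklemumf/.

2

Vowels present: y, e, u; each is a nucleus, giving 3 syllables.
σ1/σ2 boundary: /bkl/ splits as /b/ + /kl/ (/kl/ is the longest suffix that is a licit onset).
σ2/σ3 boundary: just /m/ — single C goes to the following onset.
So the parse is nyb.kle.mumf.
Classifying each syllable: /nyb/ (closed), /kle/ (open), /mumf/ (closed).
Closed syllables: 2.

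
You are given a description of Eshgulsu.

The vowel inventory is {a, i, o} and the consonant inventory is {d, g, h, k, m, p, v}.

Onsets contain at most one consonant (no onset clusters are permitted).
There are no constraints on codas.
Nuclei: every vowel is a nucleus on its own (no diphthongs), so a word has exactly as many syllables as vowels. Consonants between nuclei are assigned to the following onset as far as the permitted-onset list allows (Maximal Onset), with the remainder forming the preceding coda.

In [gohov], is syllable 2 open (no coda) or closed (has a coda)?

The vowels are o, o — 2 nuclei, so 2 syllables.
/o…o/ gap (V1→V2): /h/ → onset of the next syllable (single consonants are always licit onsets).
So the parse is go.hov.
Syllable 2 is /hov/ with coda /v/, so it is closed.

closed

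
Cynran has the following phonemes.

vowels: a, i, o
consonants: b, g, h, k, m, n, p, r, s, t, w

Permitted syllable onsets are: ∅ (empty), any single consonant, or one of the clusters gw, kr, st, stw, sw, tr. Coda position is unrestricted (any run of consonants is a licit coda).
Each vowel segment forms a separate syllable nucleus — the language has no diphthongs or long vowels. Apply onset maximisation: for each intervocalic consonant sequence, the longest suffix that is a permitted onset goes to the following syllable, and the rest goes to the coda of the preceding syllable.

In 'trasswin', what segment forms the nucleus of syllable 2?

i

Nuclei (vowels): a, i → 2 syllables.
The second nucleus (vowel 2 from the left) is /i/.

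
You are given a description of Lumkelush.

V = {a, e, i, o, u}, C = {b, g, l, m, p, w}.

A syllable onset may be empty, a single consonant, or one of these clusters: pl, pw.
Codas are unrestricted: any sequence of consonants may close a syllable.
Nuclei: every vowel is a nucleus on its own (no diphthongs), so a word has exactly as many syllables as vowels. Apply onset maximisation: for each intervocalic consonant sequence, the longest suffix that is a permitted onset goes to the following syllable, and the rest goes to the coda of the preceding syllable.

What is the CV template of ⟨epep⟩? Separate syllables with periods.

Nuclei (vowels): e, e → 2 syllables.
/e…e/ gap (V1→V2): /p/ is a single consonant, so it becomes the next onset.
Putting it together: e.pep.
Mapping each syllable to C/V: /e/ → V, /pep/ → CVC.

V.CVC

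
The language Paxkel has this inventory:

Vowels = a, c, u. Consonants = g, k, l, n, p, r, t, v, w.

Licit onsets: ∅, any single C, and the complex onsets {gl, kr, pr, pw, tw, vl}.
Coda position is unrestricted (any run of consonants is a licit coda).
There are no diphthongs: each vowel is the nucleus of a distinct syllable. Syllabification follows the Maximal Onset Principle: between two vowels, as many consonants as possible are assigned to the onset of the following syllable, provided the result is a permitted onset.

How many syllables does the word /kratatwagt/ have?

Nuclei (vowels): a, a, a → 3 syllables.

3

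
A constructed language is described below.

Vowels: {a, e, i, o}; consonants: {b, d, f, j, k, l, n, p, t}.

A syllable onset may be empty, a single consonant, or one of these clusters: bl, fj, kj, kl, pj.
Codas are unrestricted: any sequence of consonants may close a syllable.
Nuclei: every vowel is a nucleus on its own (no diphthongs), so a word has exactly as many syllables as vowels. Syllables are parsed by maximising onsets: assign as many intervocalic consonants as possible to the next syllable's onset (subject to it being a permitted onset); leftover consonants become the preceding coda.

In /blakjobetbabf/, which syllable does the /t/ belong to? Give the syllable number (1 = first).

3

Vowels present: a, o, e, a; each is a nucleus, giving 4 syllables.
σ1/σ2 boundary: cluster /kj/ — /kj/ is itself a permitted onset, so the whole cluster goes right; preceding coda = ∅.
σ2/σ3 boundary: /b/ → onset of the next syllable (single consonants are always licit onsets).
σ3/σ4 boundary: /tb/ — longest licit onset from the right is /b/, leaving /t/ as coda.
Syllabification: bla.kjo.bet.babf.
The /t/ is in the coda of syllable 3 (/bet/).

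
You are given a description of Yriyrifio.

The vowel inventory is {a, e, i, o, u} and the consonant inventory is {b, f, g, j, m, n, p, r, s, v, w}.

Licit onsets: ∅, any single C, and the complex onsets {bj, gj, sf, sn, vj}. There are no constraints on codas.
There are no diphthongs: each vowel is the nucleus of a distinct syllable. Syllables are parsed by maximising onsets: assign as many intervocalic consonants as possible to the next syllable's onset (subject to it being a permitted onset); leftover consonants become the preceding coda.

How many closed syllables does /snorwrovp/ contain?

The vowels are o, o — 2 nuclei, so 2 syllables.
σ1/σ2 boundary: /rwr/; trying suffixes from longest down, /r/ is the first permitted one, so coda /rw/ | onset /r/.
Syllabification: snorw.rovp.
Classifying each syllable: /snorw/ (closed), /rovp/ (closed).
Closed syllables: 2.

2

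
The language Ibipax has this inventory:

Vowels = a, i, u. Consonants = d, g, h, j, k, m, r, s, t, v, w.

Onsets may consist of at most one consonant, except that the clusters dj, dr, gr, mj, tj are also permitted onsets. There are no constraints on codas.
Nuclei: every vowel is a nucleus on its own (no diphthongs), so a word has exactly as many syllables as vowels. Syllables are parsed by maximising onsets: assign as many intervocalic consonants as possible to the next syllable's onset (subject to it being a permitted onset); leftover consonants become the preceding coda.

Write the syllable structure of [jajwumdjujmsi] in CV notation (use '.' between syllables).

CVC.CVC.CCVCC.CV

Nuclei (vowels): a, u, u, i → 4 syllables.
σ1/σ2 boundary: /jw/ splits as /j/ + /w/ (/w/ is the longest suffix that is a licit onset).
σ2/σ3 boundary: cluster /mdj/ — the longest permitted-onset suffix is /dj/; onset = /dj/, preceding coda = /m/.
σ3/σ4 boundary: /jms/; trying suffixes from longest down, /s/ is the first permitted one, so coda /jm/ | onset /s/.
So the parse is jaj.wum.djujm.si.
Mapping each syllable to C/V: /jaj/ → CVC, /wum/ → CVC, /djujm/ → CCVCC, /si/ → CV.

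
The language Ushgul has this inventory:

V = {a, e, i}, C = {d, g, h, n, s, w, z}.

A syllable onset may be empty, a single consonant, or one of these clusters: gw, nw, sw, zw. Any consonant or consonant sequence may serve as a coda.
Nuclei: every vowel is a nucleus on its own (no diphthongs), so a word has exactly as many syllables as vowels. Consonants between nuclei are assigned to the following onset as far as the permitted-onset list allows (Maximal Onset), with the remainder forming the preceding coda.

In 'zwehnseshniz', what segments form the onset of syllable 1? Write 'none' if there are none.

The vowels are e, e, i — 3 nuclei, so 3 syllables.
V1 /e/ – V2 /e/: /hns/; trying suffixes from longest down, /s/ is the first permitted one, so coda /hn/ | onset /s/.
V2 /e/ – V3 /i/: /shn/ splits as /sh/ + /n/ (/n/ is the longest suffix that is a licit onset).
Result: zwehn.sesh.niz.
Syllable 1 is /zwehn/: onset /zw/, nucleus /e/, coda /hn/.

zw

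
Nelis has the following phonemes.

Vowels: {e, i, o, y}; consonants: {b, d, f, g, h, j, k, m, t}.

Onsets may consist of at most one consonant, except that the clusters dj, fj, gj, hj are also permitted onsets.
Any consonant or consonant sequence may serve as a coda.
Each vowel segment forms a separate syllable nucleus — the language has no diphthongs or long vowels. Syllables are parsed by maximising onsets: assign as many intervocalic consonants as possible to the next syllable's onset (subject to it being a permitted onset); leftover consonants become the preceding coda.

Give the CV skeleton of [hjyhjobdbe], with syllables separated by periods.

CCV.CCVCC.CV

The vowels are y, o, e — 3 nuclei, so 3 syllables.
/y…o/ gap (V1→V2): /hj/ — entire cluster is a permitted onset → onset /hj/, coda ∅.
/o…e/ gap (V2→V3): /bdb/ — longest licit onset from the right is /b/, leaving /bd/ as coda.
Syllabification: hjy.hjobd.be.
Mapping each syllable to C/V: /hjy/ → CCV, /hjobd/ → CCVCC, /be/ → CV.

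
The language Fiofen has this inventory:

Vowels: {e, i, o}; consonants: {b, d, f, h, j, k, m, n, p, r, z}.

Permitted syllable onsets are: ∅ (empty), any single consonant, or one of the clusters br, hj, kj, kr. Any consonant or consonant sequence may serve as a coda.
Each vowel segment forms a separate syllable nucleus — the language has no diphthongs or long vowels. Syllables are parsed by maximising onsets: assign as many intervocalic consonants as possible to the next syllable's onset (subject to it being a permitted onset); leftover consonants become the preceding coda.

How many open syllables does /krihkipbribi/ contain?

2

The vowels are i, i, i, i — 4 nuclei, so 4 syllables.
Between /i/ (V1) and /i/ (V2): /hk/ splits as /h/ + /k/ (/k/ is the longest suffix that is a licit onset).
Between /i/ (V2) and /i/ (V3): /pbr/; trying suffixes from longest down, /br/ is the first permitted one, so coda /p/ | onset /br/.
Between /i/ (V3) and /i/ (V4): just /b/ — single C goes to the following onset.
Result: krih.kip.bri.bi.
Classifying each syllable: /krih/ (closed), /kip/ (closed), /bri/ (open), /bi/ (open).
Open syllables: 2.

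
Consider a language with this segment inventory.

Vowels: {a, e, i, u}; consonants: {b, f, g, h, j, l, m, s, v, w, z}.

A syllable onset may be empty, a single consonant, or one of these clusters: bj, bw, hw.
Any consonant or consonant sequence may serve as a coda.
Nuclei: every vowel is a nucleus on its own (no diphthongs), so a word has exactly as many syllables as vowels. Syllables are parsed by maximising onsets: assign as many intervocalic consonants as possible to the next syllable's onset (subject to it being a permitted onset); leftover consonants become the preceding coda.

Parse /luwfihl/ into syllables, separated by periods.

Nuclei (vowels): u, i → 2 syllables.
V1 /u/ – V2 /i/: cluster /wf/ — the longest permitted-onset suffix is /f/; onset = /f/, preceding coda = /w/.

luw.fihl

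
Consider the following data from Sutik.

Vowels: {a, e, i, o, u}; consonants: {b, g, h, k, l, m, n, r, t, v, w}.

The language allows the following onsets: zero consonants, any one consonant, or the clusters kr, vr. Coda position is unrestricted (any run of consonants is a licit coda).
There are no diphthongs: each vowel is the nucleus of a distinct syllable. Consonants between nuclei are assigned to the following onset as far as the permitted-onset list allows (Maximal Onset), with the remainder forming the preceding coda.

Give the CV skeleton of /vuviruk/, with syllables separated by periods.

CV.CV.CVC

Nuclei (vowels): u, i, u → 3 syllables.
/u…i/ gap (V1→V2): /v/ is a single consonant, so it becomes the next onset.
/i…u/ gap (V2→V3): just /r/ — single C goes to the following onset.
Putting it together: vu.vi.ruk.
Mapping each syllable to C/V: /vu/ → CV, /vi/ → CV, /ruk/ → CVC.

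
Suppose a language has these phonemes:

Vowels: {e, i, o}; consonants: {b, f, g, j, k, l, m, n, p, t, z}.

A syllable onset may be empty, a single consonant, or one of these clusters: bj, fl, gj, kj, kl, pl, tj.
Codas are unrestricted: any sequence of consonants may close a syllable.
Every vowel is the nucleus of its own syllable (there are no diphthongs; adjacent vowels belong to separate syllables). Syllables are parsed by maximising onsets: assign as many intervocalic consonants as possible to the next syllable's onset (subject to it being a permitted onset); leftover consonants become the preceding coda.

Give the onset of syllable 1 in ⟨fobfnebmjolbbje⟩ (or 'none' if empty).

f

Nuclei (vowels): o, e, o, e → 4 syllables.
/o…e/ gap (V1→V2): /bfn/; trying suffixes from longest down, /n/ is the first permitted one, so coda /bf/ | onset /n/.
/e…o/ gap (V2→V3): cluster /bmj/ — the longest permitted-onset suffix is /j/; onset = /j/, preceding coda = /bm/.
/o…e/ gap (V3→V4): /lbbj/; trying suffixes from longest down, /bj/ is the first permitted one, so coda /lb/ | onset /bj/.
So the parse is fobf.nebm.jolb.bje.
Syllable 1 is /fobf/: onset /f/, nucleus /o/, coda /bf/.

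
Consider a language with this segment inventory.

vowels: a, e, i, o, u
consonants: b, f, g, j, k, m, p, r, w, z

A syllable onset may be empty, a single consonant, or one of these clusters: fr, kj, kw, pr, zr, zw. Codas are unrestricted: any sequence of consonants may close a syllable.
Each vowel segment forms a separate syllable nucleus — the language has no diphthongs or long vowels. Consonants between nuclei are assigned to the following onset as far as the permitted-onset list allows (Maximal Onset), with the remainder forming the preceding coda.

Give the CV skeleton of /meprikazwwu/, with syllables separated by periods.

CV.CCV.CVCC.CV

Vowels present: e, i, a, u; each is a nucleus, giving 4 syllables.
σ1/σ2 boundary: /pr/ is a licit onset in full, so it all attaches to the next syllable.
σ2/σ3 boundary: /k/ → onset of the next syllable (single consonants are always licit onsets).
σ3/σ4 boundary: /zww/ — longest licit onset from the right is /w/, leaving /zw/ as coda.
Result: me.pri.kazw.wu.
Mapping each syllable to C/V: /me/ → CV, /pri/ → CCV, /kazw/ → CVCC, /wu/ → CV.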